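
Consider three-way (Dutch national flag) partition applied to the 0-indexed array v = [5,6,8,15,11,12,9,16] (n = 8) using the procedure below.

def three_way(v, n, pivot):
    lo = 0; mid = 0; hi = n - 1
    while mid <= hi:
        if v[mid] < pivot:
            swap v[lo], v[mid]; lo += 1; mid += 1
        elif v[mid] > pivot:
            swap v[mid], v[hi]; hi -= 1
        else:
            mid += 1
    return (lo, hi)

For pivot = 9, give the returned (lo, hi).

pivot = 9; lo=0, mid=0, hi=7
v[mid]=5<9: swap v[0],v[0]; lo=1,mid=1 → [5,6,8,15,11,12,9,16]
v[mid]=6<9: swap v[1],v[1]; lo=2,mid=2 → [5,6,8,15,11,12,9,16]
v[mid]=8<9: swap v[2],v[2]; lo=3,mid=3 → [5,6,8,15,11,12,9,16]
v[mid]=15>9: swap v[3],v[7]; hi=6 → [5,6,8,16,11,12,9,15]
v[mid]=16>9: swap v[3],v[6]; hi=5 → [5,6,8,9,11,12,16,15]
v[mid]=9=9: mid=4
v[mid]=11>9: swap v[4],v[5]; hi=4 → [5,6,8,9,12,11,16,15]
v[mid]=12>9: swap v[4],v[4]; hi=3 → [5,6,8,9,12,11,16,15]
end: lo=3, hi=3; v = [5,6,8,9,12,11,16,15]

(3, 3)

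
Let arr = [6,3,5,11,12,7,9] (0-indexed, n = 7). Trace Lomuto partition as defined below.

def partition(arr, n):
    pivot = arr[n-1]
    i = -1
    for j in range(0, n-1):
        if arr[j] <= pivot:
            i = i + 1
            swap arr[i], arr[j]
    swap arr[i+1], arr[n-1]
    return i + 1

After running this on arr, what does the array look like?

[6,3,5,7,9,11,12]

pivot = arr[6] = 9; i = -1
j=0: arr[0]=6 ≤ 9 → i=0, swap arr[0],arr[0] (no change) → [6,3,5,11,12,7,9]
j=1: arr[1]=3 ≤ 9 → i=1, swap arr[1],arr[1] (no change) → [6,3,5,11,12,7,9]
j=2: arr[2]=5 ≤ 9 → i=2, swap arr[2],arr[2] (no change) → [6,3,5,11,12,7,9]
j=3: arr[3]=11 > 9 → no swap
j=4: arr[4]=12 > 9 → no swap
j=5: arr[5]=7 ≤ 9 → i=3, swap arr[3],arr[5] → [6,3,5,7,12,11,9]
final swap arr[4],arr[6] → [6,3,5,7,9,11,12]; return 4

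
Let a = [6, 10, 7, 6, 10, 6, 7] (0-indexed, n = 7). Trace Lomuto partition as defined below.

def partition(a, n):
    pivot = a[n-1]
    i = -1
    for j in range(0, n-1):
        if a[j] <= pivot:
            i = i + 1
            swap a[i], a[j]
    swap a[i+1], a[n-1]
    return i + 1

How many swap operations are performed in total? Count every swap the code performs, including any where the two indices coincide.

pivot = a[6] = 7; i = -1
j=0: a[0]=6 ≤ 7 → i=0, swap a[0],a[0] (no change) → [6, 10, 7, 6, 10, 6, 7]
j=1: a[1]=10 > 7 → no swap
j=2: a[2]=7 ≤ 7 → i=1, swap a[1],a[2] → [6, 7, 10, 6, 10, 6, 7]
j=3: a[3]=6 ≤ 7 → i=2, swap a[2],a[3] → [6, 7, 6, 10, 10, 6, 7]
j=4: a[4]=10 > 7 → no swap
j=5: a[5]=6 ≤ 7 → i=3, swap a[3],a[5] → [6, 7, 6, 6, 10, 10, 7]
final swap a[4],a[6] → [6, 7, 6, 6, 7, 10, 10]; return 4

5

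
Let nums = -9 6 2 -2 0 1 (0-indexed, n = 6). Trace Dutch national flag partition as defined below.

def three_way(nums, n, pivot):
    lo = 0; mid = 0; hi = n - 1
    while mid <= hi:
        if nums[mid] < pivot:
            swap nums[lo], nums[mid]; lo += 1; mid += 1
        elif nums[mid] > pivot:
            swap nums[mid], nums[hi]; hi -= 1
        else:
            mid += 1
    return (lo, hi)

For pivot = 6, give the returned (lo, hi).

pivot = 6; lo=0, mid=0, hi=5
nums[mid]=-9<6: swap nums[0],nums[0]; lo=1,mid=1 → -9 6 2 -2 0 1
nums[mid]=6=6: mid=2
nums[mid]=2<6: swap nums[1],nums[2]; lo=2,mid=3 → -9 2 6 -2 0 1
nums[mid]=-2<6: swap nums[2],nums[3]; lo=3,mid=4 → -9 2 -2 6 0 1
nums[mid]=0<6: swap nums[3],nums[4]; lo=4,mid=5 → -9 2 -2 0 6 1
nums[mid]=1<6: swap nums[4],nums[5]; lo=5,mid=6 → -9 2 -2 0 1 6
end: lo=5, hi=5; nums = -9 2 -2 0 1 6

(5, 5)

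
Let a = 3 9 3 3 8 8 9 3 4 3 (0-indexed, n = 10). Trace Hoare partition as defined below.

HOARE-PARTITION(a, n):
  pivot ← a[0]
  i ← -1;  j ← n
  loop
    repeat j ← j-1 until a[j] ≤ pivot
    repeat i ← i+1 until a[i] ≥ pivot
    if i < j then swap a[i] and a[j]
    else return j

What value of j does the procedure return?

2

pivot=3
j stops at 9 (3), i stops at 0 (3); swap ⇒ 3 9 3 3 8 8 9 3 4 3
j stops at 7 (3), i stops at 1 (9); swap ⇒ 3 3 3 3 8 8 9 9 4 3
j stops at 3 (3), i stops at 2 (3); swap ⇒ 3 3 3 3 8 8 9 9 4 3
j stops at 2, i stops at 3; i≥j ⇒ return 2. a=3 3 3 3 8 8 9 9 4 3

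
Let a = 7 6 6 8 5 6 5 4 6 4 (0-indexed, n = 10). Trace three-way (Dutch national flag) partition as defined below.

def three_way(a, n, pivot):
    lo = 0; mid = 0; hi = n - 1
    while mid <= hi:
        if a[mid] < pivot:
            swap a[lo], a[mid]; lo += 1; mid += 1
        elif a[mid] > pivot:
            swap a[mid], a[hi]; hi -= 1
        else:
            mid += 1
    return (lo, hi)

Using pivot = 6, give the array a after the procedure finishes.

lo=0 mid=0 hi=9
7>6: swap(0,9), hi=8 ⇒ 4 6 6 8 5 6 5 4 6 7
4<6: swap(0,0), lo=1 mid=1 ⇒ 4 6 6 8 5 6 5 4 6 7
6=6: mid=2
6=6: mid=3
8>6: swap(3,8), hi=7 ⇒ 4 6 6 6 5 6 5 4 8 7
6=6: mid=4
5<6: swap(1,4), lo=2 mid=5 ⇒ 4 5 6 6 6 6 5 4 8 7
6=6: mid=6
5<6: swap(2,6), lo=3 mid=7 ⇒ 4 5 5 6 6 6 6 4 8 7
4<6: swap(3,7), lo=4 mid=8 ⇒ 4 5 5 4 6 6 6 6 8 7
done. lo=4 hi=7; a=4 5 5 4 6 6 6 6 8 7

4 5 5 4 6 6 6 6 8 7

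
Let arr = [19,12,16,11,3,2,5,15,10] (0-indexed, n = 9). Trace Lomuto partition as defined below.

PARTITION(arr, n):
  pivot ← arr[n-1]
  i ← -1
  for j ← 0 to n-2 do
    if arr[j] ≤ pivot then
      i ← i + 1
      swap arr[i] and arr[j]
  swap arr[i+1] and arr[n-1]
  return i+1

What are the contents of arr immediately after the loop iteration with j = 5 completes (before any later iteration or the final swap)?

pivot=10, i=-1
j=0: 19>10, skip
j=1: 12>10, skip
j=2: 16>10, skip
j=3: 11>10, skip
j=4: 3≤10, i=0, swap(0,4) ⇒ [3,12,16,11,19,2,5,15,10]
j=5: 2≤10, i=1, swap(1,5) ⇒ [3,2,16,11,19,12,5,15,10]
(after j=5) arr = [3,2,16,11,19,12,5,15,10]

[3,2,16,11,19,12,5,15,10]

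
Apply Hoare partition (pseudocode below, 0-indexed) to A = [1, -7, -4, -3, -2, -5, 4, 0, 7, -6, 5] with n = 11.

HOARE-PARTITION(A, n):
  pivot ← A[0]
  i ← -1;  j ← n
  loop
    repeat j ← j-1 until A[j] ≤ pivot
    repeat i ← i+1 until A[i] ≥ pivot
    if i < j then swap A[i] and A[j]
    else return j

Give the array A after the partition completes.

[-6, -7, -4, -3, -2, -5, 0, 4, 7, 1, 5]

pivot = A[0] = 1; i = -1, j = 11
j→9 (A[9]=-6≤1), i→0 (A[0]=1≥1); i<j, swap → [-6, -7, -4, -3, -2, -5, 4, 0, 7, 1, 5]
j→7 (A[7]=0≤1), i→6 (A[6]=4≥1); i<j, swap → [-6, -7, -4, -3, -2, -5, 0, 4, 7, 1, 5]
j→6, i→7; i≥j, return j=6. A = [-6, -7, -4, -3, -2, -5, 0, 4, 7, 1, 5]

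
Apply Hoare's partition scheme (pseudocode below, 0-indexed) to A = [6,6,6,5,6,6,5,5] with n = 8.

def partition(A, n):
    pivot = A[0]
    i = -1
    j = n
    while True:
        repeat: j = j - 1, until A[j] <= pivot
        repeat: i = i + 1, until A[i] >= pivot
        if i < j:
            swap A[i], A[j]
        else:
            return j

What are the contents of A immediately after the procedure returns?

[5,5,6,5,6,6,6,6]

pivot=6
j stops at 7 (5), i stops at 0 (6); swap ⇒ [5,6,6,5,6,6,5,6]
j stops at 6 (5), i stops at 1 (6); swap ⇒ [5,5,6,5,6,6,6,6]
j stops at 5 (6), i stops at 2 (6); swap ⇒ [5,5,6,5,6,6,6,6]
j stops at 4, i stops at 4; i≥j ⇒ return 4. A=[5,5,6,5,6,6,6,6]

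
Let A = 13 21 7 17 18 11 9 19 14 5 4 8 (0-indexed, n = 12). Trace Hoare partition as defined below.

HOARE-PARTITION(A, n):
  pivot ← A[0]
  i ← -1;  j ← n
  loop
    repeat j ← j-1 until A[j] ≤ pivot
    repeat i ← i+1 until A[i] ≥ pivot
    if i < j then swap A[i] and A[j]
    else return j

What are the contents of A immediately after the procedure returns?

pivot=13
j stops at 11 (8), i stops at 0 (13); swap ⇒ 8 21 7 17 18 11 9 19 14 5 4 13
j stops at 10 (4), i stops at 1 (21); swap ⇒ 8 4 7 17 18 11 9 19 14 5 21 13
j stops at 9 (5), i stops at 3 (17); swap ⇒ 8 4 7 5 18 11 9 19 14 17 21 13
j stops at 6 (9), i stops at 4 (18); swap ⇒ 8 4 7 5 9 11 18 19 14 17 21 13
j stops at 5, i stops at 6; i≥j ⇒ return 5. A=8 4 7 5 9 11 18 19 14 17 21 13

8 4 7 5 9 11 18 19 14 17 21 13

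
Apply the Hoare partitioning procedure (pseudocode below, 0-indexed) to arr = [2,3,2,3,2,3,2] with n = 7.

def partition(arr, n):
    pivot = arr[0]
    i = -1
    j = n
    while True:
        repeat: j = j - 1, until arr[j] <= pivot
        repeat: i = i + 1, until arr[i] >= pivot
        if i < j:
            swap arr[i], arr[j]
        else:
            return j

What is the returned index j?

pivot = arr[0] = 2; i = -1, j = 7
j→6 (arr[6]=2≤2), i→0 (arr[0]=2≥2); i<j, swap → [2,3,2,3,2,3,2]
j→4 (arr[4]=2≤2), i→1 (arr[1]=3≥2); i<j, swap → [2,2,2,3,3,3,2]
j→2, i→2; i≥j, return j=2. arr = [2,2,2,3,3,3,2]

2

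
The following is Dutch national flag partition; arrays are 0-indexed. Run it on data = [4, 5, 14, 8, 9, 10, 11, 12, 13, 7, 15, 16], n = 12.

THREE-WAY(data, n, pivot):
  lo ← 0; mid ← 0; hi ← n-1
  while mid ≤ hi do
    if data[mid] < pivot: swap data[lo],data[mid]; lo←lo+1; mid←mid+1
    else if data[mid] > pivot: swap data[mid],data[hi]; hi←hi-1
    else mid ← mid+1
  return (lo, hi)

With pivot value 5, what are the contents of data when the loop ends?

pivot = 5; lo=0, mid=0, hi=11
data[mid]=4<5: swap data[0],data[0]; lo=1,mid=1 → [4, 5, 14, 8, 9, 10, 11, 12, 13, 7, 15, 16]
data[mid]=5=5: mid=2
data[mid]=14>5: swap data[2],data[11]; hi=10 → [4, 5, 16, 8, 9, 10, 11, 12, 13, 7, 15, 14]
data[mid]=16>5: swap data[2],data[10]; hi=9 → [4, 5, 15, 8, 9, 10, 11, 12, 13, 7, 16, 14]
data[mid]=15>5: swap data[2],data[9]; hi=8 → [4, 5, 7, 8, 9, 10, 11, 12, 13, 15, 16, 14]
data[mid]=7>5: swap data[2],data[8]; hi=7 → [4, 5, 13, 8, 9, 10, 11, 12, 7, 15, 16, 14]
data[mid]=13>5: swap data[2],data[7]; hi=6 → [4, 5, 12, 8, 9, 10, 11, 13, 7, 15, 16, 14]
data[mid]=12>5: swap data[2],data[6]; hi=5 → [4, 5, 11, 8, 9, 10, 12, 13, 7, 15, 16, 14]
data[mid]=11>5: swap data[2],data[5]; hi=4 → [4, 5, 10, 8, 9, 11, 12, 13, 7, 15, 16, 14]
data[mid]=10>5: swap data[2],data[4]; hi=3 → [4, 5, 9, 8, 10, 11, 12, 13, 7, 15, 16, 14]
data[mid]=9>5: swap data[2],data[3]; hi=2 → [4, 5, 8, 9, 10, 11, 12, 13, 7, 15, 16, 14]
data[mid]=8>5: swap data[2],data[2]; hi=1 → [4, 5, 8, 9, 10, 11, 12, 13, 7, 15, 16, 14]
end: lo=1, hi=1; data = [4, 5, 8, 9, 10, 11, 12, 13, 7, 15, 16, 14]

[4, 5, 8, 9, 10, 11, 12, 13, 7, 15, 16, 14]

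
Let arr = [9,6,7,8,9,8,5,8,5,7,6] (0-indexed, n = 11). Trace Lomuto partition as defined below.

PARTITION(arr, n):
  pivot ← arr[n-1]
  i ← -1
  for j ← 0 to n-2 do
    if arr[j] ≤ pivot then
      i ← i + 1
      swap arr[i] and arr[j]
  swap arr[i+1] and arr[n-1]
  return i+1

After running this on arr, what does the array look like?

pivot=6, i=-1
j=0: 9>6, skip
j=1: 6≤6, i=0, swap(0,1) ⇒ [6,9,7,8,9,8,5,8,5,7,6]
j=2: 7>6, skip
j=3: 8>6, skip
j=4: 9>6, skip
j=5: 8>6, skip
j=6: 5≤6, i=1, swap(1,6) ⇒ [6,5,7,8,9,8,9,8,5,7,6]
j=7: 8>6, skip
j=8: 5≤6, i=2, swap(2,8) ⇒ [6,5,5,8,9,8,9,8,7,7,6]
j=9: 7>6, skip
swap(3,10) ⇒ [6,5,5,6,9,8,9,8,7,7,8]; return 3

[6,5,5,6,9,8,9,8,7,7,8]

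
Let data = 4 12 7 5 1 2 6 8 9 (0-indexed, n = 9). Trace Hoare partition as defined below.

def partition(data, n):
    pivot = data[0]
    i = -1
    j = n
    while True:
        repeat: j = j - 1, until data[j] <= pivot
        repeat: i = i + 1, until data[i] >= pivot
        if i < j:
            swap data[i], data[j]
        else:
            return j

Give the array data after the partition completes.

2 1 7 5 12 4 6 8 9

pivot=4
j stops at 5 (2), i stops at 0 (4); swap ⇒ 2 12 7 5 1 4 6 8 9
j stops at 4 (1), i stops at 1 (12); swap ⇒ 2 1 7 5 12 4 6 8 9
j stops at 1, i stops at 2; i≥j ⇒ return 1. data=2 1 7 5 12 4 6 8 9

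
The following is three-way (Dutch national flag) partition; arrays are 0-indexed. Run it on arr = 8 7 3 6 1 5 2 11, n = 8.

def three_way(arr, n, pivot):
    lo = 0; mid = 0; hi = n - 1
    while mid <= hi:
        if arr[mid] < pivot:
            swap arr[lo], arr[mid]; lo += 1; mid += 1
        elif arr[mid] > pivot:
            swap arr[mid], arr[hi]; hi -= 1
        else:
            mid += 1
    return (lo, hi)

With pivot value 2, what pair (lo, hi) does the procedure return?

(1, 1)

lo=0 mid=0 hi=7
8>2: swap(0,7), hi=6 ⇒ 11 7 3 6 1 5 2 8
11>2: swap(0,6), hi=5 ⇒ 2 7 3 6 1 5 11 8
2=2: mid=1
7>2: swap(1,5), hi=4 ⇒ 2 5 3 6 1 7 11 8
5>2: swap(1,4), hi=3 ⇒ 2 1 3 6 5 7 11 8
1<2: swap(0,1), lo=1 mid=2 ⇒ 1 2 3 6 5 7 11 8
3>2: swap(2,3), hi=2 ⇒ 1 2 6 3 5 7 11 8
6>2: swap(2,2), hi=1 ⇒ 1 2 6 3 5 7 11 8
done. lo=1 hi=1; arr=1 2 6 3 5 7 11 8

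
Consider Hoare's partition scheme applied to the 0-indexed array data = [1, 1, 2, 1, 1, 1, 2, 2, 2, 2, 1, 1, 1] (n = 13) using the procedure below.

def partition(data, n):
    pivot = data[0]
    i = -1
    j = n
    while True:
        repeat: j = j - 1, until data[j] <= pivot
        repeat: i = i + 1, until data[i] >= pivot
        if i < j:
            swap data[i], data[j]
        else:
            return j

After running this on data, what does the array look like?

pivot = data[0] = 1; i = -1, j = 13
j→12 (data[12]=1≤1), i→0 (data[0]=1≥1); i<j, swap → [1, 1, 2, 1, 1, 1, 2, 2, 2, 2, 1, 1, 1]
j→11 (data[11]=1≤1), i→1 (data[1]=1≥1); i<j, swap → [1, 1, 2, 1, 1, 1, 2, 2, 2, 2, 1, 1, 1]
j→10 (data[10]=1≤1), i→2 (data[2]=2≥1); i<j, swap → [1, 1, 1, 1, 1, 1, 2, 2, 2, 2, 2, 1, 1]
j→5 (data[5]=1≤1), i→3 (data[3]=1≥1); i<j, swap → [1, 1, 1, 1, 1, 1, 2, 2, 2, 2, 2, 1, 1]
j→4, i→4; i≥j, return j=4. data = [1, 1, 1, 1, 1, 1, 2, 2, 2, 2, 2, 1, 1]

[1, 1, 1, 1, 1, 1, 2, 2, 2, 2, 2, 1, 1]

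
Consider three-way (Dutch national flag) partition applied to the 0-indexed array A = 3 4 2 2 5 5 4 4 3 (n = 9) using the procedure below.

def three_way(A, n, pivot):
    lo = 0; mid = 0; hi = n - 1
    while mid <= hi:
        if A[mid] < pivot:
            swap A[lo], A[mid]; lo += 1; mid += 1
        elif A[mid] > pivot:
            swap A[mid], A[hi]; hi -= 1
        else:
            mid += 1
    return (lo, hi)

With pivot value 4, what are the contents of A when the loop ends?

3 2 2 3 4 4 4 5 5

pivot = 4; lo=0, mid=0, hi=8
A[mid]=3<4: swap A[0],A[0]; lo=1,mid=1 → 3 4 2 2 5 5 4 4 3
A[mid]=4=4: mid=2
A[mid]=2<4: swap A[1],A[2]; lo=2,mid=3 → 3 2 4 2 5 5 4 4 3
A[mid]=2<4: swap A[2],A[3]; lo=3,mid=4 → 3 2 2 4 5 5 4 4 3
A[mid]=5>4: swap A[4],A[8]; hi=7 → 3 2 2 4 3 5 4 4 5
A[mid]=3<4: swap A[3],A[4]; lo=4,mid=5 → 3 2 2 3 4 5 4 4 5
A[mid]=5>4: swap A[5],A[7]; hi=6 → 3 2 2 3 4 4 4 5 5
A[mid]=4=4: mid=6
A[mid]=4=4: mid=7
end: lo=4, hi=6; A = 3 2 2 3 4 4 4 5 5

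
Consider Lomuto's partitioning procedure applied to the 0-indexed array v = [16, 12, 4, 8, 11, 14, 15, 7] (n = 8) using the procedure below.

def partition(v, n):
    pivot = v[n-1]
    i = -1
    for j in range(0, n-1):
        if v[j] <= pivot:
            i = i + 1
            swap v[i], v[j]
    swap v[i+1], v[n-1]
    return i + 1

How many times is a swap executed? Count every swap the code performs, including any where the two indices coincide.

2

pivot=7, i=-1
j=0: 16>7, skip
j=1: 12>7, skip
j=2: 4≤7, i=0, swap(0,2) ⇒ [4, 12, 16, 8, 11, 14, 15, 7]
j=3: 8>7, skip
j=4: 11>7, skip
j=5: 14>7, skip
j=6: 15>7, skip
swap(1,7) ⇒ [4, 7, 16, 8, 11, 14, 15, 12]; return 1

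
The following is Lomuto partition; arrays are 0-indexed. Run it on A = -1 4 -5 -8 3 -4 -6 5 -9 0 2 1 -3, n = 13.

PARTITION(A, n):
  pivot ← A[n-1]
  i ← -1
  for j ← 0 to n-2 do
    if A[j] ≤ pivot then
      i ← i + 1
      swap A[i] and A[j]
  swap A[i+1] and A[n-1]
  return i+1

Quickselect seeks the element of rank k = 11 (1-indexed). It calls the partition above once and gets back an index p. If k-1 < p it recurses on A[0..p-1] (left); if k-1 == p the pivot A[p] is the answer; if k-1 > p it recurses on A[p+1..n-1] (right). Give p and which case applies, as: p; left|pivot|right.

pivot = A[12] = -3; i = -1
j=0: A[0]=-1 > -3 → no swap
j=1: A[1]=4 > -3 → no swap
j=2: A[2]=-5 ≤ -3 → i=0, swap A[0],A[2] → -5 4 -1 -8 3 -4 -6 5 -9 0 2 1 -3
j=3: A[3]=-8 ≤ -3 → i=1, swap A[1],A[3] → -5 -8 -1 4 3 -4 -6 5 -9 0 2 1 -3
j=4: A[4]=3 > -3 → no swap
j=5: A[5]=-4 ≤ -3 → i=2, swap A[2],A[5] → -5 -8 -4 4 3 -1 -6 5 -9 0 2 1 -3
j=6: A[6]=-6 ≤ -3 → i=3, swap A[3],A[6] → -5 -8 -4 -6 3 -1 4 5 -9 0 2 1 -3
j=7: A[7]=5 > -3 → no swap
j=8: A[8]=-9 ≤ -3 → i=4, swap A[4],A[8] → -5 -8 -4 -6 -9 -1 4 5 3 0 2 1 -3
j=9: A[9]=0 > -3 → no swap
j=10: A[10]=2 > -3 → no swap
j=11: A[11]=1 > -3 → no swap
final swap A[5],A[12] → -5 -8 -4 -6 -9 -3 4 5 3 0 2 1 -1; return 5
p = 5; k-1 = 10 > 5 ⇒ right

5; right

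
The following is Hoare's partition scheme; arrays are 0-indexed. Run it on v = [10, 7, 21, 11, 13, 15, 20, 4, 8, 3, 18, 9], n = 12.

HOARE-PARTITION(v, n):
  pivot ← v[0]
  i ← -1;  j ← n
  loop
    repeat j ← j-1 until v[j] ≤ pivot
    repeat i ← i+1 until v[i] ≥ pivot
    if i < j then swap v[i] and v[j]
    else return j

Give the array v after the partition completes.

pivot = v[0] = 10; i = -1, j = 12
j→11 (v[11]=9≤10), i→0 (v[0]=10≥10); i<j, swap → [9, 7, 21, 11, 13, 15, 20, 4, 8, 3, 18, 10]
j→9 (v[9]=3≤10), i→2 (v[2]=21≥10); i<j, swap → [9, 7, 3, 11, 13, 15, 20, 4, 8, 21, 18, 10]
j→8 (v[8]=8≤10), i→3 (v[3]=11≥10); i<j, swap → [9, 7, 3, 8, 13, 15, 20, 4, 11, 21, 18, 10]
j→7 (v[7]=4≤10), i→4 (v[4]=13≥10); i<j, swap → [9, 7, 3, 8, 4, 15, 20, 13, 11, 21, 18, 10]
j→4, i→5; i≥j, return j=4. v = [9, 7, 3, 8, 4, 15, 20, 13, 11, 21, 18, 10]

[9, 7, 3, 8, 4, 15, 20, 13, 11, 21, 18, 10]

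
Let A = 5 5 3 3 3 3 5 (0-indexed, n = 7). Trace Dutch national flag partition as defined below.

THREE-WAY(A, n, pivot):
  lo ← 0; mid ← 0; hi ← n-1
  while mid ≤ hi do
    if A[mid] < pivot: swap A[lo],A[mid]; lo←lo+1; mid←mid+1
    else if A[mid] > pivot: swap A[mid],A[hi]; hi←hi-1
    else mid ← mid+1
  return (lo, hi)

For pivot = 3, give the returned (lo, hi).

(0, 3)

lo=0 mid=0 hi=6
5>3: swap(0,6), hi=5 ⇒ 5 5 3 3 3 3 5
5>3: swap(0,5), hi=4 ⇒ 3 5 3 3 3 5 5
3=3: mid=1
5>3: swap(1,4), hi=3 ⇒ 3 3 3 3 5 5 5
3=3: mid=2
3=3: mid=3
3=3: mid=4
done. lo=0 hi=3; A=3 3 3 3 5 5 5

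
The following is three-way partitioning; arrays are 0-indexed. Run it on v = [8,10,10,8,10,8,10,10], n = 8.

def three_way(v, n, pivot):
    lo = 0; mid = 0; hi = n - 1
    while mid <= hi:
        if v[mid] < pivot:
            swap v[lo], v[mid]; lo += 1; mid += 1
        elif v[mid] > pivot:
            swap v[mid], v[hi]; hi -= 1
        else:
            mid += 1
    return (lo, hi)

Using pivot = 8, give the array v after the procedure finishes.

[8,8,8,10,10,10,10,10]

lo=0 mid=0 hi=7
8=8: mid=1
10>8: swap(1,7), hi=6 ⇒ [8,10,10,8,10,8,10,10]
10>8: swap(1,6), hi=5 ⇒ [8,10,10,8,10,8,10,10]
10>8: swap(1,5), hi=4 ⇒ [8,8,10,8,10,10,10,10]
8=8: mid=2
10>8: swap(2,4), hi=3 ⇒ [8,8,10,8,10,10,10,10]
10>8: swap(2,3), hi=2 ⇒ [8,8,8,10,10,10,10,10]
8=8: mid=3
done. lo=0 hi=2; v=[8,8,8,10,10,10,10,10]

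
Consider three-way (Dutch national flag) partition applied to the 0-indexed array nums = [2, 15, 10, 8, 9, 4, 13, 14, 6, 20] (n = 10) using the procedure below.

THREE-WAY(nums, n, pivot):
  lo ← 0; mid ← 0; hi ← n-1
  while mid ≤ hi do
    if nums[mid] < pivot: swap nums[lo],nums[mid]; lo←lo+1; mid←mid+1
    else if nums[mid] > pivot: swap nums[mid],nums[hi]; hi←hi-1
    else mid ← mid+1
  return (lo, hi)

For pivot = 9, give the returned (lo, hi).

(4, 4)

lo=0 mid=0 hi=9
2<9: swap(0,0), lo=1 mid=1 ⇒ [2, 15, 10, 8, 9, 4, 13, 14, 6, 20]
15>9: swap(1,9), hi=8 ⇒ [2, 20, 10, 8, 9, 4, 13, 14, 6, 15]
20>9: swap(1,8), hi=7 ⇒ [2, 6, 10, 8, 9, 4, 13, 14, 20, 15]
6<9: swap(1,1), lo=2 mid=2 ⇒ [2, 6, 10, 8, 9, 4, 13, 14, 20, 15]
10>9: swap(2,7), hi=6 ⇒ [2, 6, 14, 8, 9, 4, 13, 10, 20, 15]
14>9: swap(2,6), hi=5 ⇒ [2, 6, 13, 8, 9, 4, 14, 10, 20, 15]
13>9: swap(2,5), hi=4 ⇒ [2, 6, 4, 8, 9, 13, 14, 10, 20, 15]
4<9: swap(2,2), lo=3 mid=3 ⇒ [2, 6, 4, 8, 9, 13, 14, 10, 20, 15]
8<9: swap(3,3), lo=4 mid=4 ⇒ [2, 6, 4, 8, 9, 13, 14, 10, 20, 15]
9=9: mid=5
done. lo=4 hi=4; nums=[2, 6, 4, 8, 9, 13, 14, 10, 20, 15]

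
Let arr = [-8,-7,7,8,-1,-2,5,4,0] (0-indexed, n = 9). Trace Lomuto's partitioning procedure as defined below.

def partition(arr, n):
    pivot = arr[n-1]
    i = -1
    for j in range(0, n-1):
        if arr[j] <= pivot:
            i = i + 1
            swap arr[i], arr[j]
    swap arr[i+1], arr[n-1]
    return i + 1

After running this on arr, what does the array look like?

[-8,-7,-1,-2,0,8,5,4,7]

pivot = arr[8] = 0; i = -1
j=0: arr[0]=-8 ≤ 0 → i=0, swap arr[0],arr[0] (no change) → [-8,-7,7,8,-1,-2,5,4,0]
j=1: arr[1]=-7 ≤ 0 → i=1, swap arr[1],arr[1] (no change) → [-8,-7,7,8,-1,-2,5,4,0]
j=2: arr[2]=7 > 0 → no swap
j=3: arr[3]=8 > 0 → no swap
j=4: arr[4]=-1 ≤ 0 → i=2, swap arr[2],arr[4] → [-8,-7,-1,8,7,-2,5,4,0]
j=5: arr[5]=-2 ≤ 0 → i=3, swap arr[3],arr[5] → [-8,-7,-1,-2,7,8,5,4,0]
j=6: arr[6]=5 > 0 → no swap
j=7: arr[7]=4 > 0 → no swap
final swap arr[4],arr[8] → [-8,-7,-1,-2,0,8,5,4,7]; return 4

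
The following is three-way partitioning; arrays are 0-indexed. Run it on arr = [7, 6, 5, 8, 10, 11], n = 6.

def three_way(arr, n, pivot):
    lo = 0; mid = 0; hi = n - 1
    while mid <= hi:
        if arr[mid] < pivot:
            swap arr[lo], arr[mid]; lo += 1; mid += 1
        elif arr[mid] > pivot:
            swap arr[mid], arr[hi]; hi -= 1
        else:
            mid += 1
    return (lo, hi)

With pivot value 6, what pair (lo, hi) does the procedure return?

(1, 1)

pivot = 6; lo=0, mid=0, hi=5
arr[mid]=7>6: swap arr[0],arr[5]; hi=4 → [11, 6, 5, 8, 10, 7]
arr[mid]=11>6: swap arr[0],arr[4]; hi=3 → [10, 6, 5, 8, 11, 7]
arr[mid]=10>6: swap arr[0],arr[3]; hi=2 → [8, 6, 5, 10, 11, 7]
arr[mid]=8>6: swap arr[0],arr[2]; hi=1 → [5, 6, 8, 10, 11, 7]
arr[mid]=5<6: swap arr[0],arr[0]; lo=1,mid=1 → [5, 6, 8, 10, 11, 7]
arr[mid]=6=6: mid=2
end: lo=1, hi=1; arr = [5, 6, 8, 10, 11, 7]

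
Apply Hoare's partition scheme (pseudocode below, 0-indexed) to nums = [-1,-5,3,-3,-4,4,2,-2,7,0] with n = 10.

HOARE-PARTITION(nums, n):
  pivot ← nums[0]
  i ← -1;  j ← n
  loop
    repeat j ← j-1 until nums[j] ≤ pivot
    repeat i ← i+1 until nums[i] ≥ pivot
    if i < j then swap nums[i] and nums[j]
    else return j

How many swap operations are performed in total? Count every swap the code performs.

2

pivot = nums[0] = -1; i = -1, j = 10
j→7 (nums[7]=-2≤-1), i→0 (nums[0]=-1≥-1); i<j, swap → [-2,-5,3,-3,-4,4,2,-1,7,0]
j→4 (nums[4]=-4≤-1), i→2 (nums[2]=3≥-1); i<j, swap → [-2,-5,-4,-3,3,4,2,-1,7,0]
j→3, i→4; i≥j, return j=3. nums = [-2,-5,-4,-3,3,4,2,-1,7,0]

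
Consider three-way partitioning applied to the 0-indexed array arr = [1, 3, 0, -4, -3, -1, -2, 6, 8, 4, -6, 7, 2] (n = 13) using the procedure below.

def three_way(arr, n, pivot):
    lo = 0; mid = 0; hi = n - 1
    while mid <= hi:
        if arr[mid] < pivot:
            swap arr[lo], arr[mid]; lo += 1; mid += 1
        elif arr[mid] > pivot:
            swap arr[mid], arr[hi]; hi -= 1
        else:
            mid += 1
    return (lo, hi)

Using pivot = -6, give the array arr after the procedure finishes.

[-6, 0, -4, -3, -1, -2, 6, 8, 4, 3, 7, 2, 1]

lo=0 mid=0 hi=12
1>-6: swap(0,12), hi=11 ⇒ [2, 3, 0, -4, -3, -1, -2, 6, 8, 4, -6, 7, 1]
2>-6: swap(0,11), hi=10 ⇒ [7, 3, 0, -4, -3, -1, -2, 6, 8, 4, -6, 2, 1]
7>-6: swap(0,10), hi=9 ⇒ [-6, 3, 0, -4, -3, -1, -2, 6, 8, 4, 7, 2, 1]
-6=-6: mid=1
3>-6: swap(1,9), hi=8 ⇒ [-6, 4, 0, -4, -3, -1, -2, 6, 8, 3, 7, 2, 1]
4>-6: swap(1,8), hi=7 ⇒ [-6, 8, 0, -4, -3, -1, -2, 6, 4, 3, 7, 2, 1]
8>-6: swap(1,7), hi=6 ⇒ [-6, 6, 0, -4, -3, -1, -2, 8, 4, 3, 7, 2, 1]
6>-6: swap(1,6), hi=5 ⇒ [-6, -2, 0, -4, -3, -1, 6, 8, 4, 3, 7, 2, 1]
-2>-6: swap(1,5), hi=4 ⇒ [-6, -1, 0, -4, -3, -2, 6, 8, 4, 3, 7, 2, 1]
-1>-6: swap(1,4), hi=3 ⇒ [-6, -3, 0, -4, -1, -2, 6, 8, 4, 3, 7, 2, 1]
-3>-6: swap(1,3), hi=2 ⇒ [-6, -4, 0, -3, -1, -2, 6, 8, 4, 3, 7, 2, 1]
-4>-6: swap(1,2), hi=1 ⇒ [-6, 0, -4, -3, -1, -2, 6, 8, 4, 3, 7, 2, 1]
0>-6: swap(1,1), hi=0 ⇒ [-6, 0, -4, -3, -1, -2, 6, 8, 4, 3, 7, 2, 1]
done. lo=0 hi=0; arr=[-6, 0, -4, -3, -1, -2, 6, 8, 4, 3, 7, 2, 1]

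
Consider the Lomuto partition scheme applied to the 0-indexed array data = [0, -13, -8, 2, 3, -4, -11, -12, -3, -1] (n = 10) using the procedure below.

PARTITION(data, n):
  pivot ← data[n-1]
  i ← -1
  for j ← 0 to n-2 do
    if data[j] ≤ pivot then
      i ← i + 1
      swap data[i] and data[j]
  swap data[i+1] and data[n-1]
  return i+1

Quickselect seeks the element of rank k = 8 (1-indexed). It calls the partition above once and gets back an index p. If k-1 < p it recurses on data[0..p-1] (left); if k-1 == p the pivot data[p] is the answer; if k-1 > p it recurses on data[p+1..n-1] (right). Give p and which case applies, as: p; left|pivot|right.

pivot=-1, i=-1
j=0: 0>-1, skip
j=1: -13≤-1, i=0, swap(0,1) ⇒ [-13, 0, -8, 2, 3, -4, -11, -12, -3, -1]
j=2: -8≤-1, i=1, swap(1,2) ⇒ [-13, -8, 0, 2, 3, -4, -11, -12, -3, -1]
j=3: 2>-1, skip
j=4: 3>-1, skip
j=5: -4≤-1, i=2, swap(2,5) ⇒ [-13, -8, -4, 2, 3, 0, -11, -12, -3, -1]
j=6: -11≤-1, i=3, swap(3,6) ⇒ [-13, -8, -4, -11, 3, 0, 2, -12, -3, -1]
j=7: -12≤-1, i=4, swap(4,7) ⇒ [-13, -8, -4, -11, -12, 0, 2, 3, -3, -1]
j=8: -3≤-1, i=5, swap(5,8) ⇒ [-13, -8, -4, -11, -12, -3, 2, 3, 0, -1]
swap(6,9) ⇒ [-13, -8, -4, -11, -12, -3, -1, 3, 0, 2]; return 6
p = 6; k-1 = 7 > 6 ⇒ right

6; right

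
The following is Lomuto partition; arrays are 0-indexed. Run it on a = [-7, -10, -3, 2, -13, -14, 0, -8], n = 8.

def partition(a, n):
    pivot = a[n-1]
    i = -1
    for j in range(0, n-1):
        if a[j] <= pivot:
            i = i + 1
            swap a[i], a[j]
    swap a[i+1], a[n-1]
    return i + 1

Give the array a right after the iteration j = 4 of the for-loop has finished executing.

[-10, -13, -3, 2, -7, -14, 0, -8]

pivot=-8, i=-1
j=0: -7>-8, skip
j=1: -10≤-8, i=0, swap(0,1) ⇒ [-10, -7, -3, 2, -13, -14, 0, -8]
j=2: -3>-8, skip
j=3: 2>-8, skip
j=4: -13≤-8, i=1, swap(1,4) ⇒ [-10, -13, -3, 2, -7, -14, 0, -8]
(after j=4) a = [-10, -13, -3, 2, -7, -14, 0, -8]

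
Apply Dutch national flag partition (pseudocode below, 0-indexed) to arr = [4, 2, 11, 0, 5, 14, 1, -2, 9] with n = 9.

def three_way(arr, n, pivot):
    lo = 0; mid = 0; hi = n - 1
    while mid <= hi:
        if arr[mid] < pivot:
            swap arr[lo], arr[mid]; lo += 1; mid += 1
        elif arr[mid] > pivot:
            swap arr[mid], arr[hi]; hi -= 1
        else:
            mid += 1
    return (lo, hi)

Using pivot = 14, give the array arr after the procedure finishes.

[4, 2, 11, 0, 5, 1, -2, 9, 14]

pivot = 14; lo=0, mid=0, hi=8
arr[mid]=4<14: swap arr[0],arr[0]; lo=1,mid=1 → [4, 2, 11, 0, 5, 14, 1, -2, 9]
arr[mid]=2<14: swap arr[1],arr[1]; lo=2,mid=2 → [4, 2, 11, 0, 5, 14, 1, -2, 9]
arr[mid]=11<14: swap arr[2],arr[2]; lo=3,mid=3 → [4, 2, 11, 0, 5, 14, 1, -2, 9]
arr[mid]=0<14: swap arr[3],arr[3]; lo=4,mid=4 → [4, 2, 11, 0, 5, 14, 1, -2, 9]
arr[mid]=5<14: swap arr[4],arr[4]; lo=5,mid=5 → [4, 2, 11, 0, 5, 14, 1, -2, 9]
arr[mid]=14=14: mid=6
arr[mid]=1<14: swap arr[5],arr[6]; lo=6,mid=7 → [4, 2, 11, 0, 5, 1, 14, -2, 9]
arr[mid]=-2<14: swap arr[6],arr[7]; lo=7,mid=8 → [4, 2, 11, 0, 5, 1, -2, 14, 9]
arr[mid]=9<14: swap arr[7],arr[8]; lo=8,mid=9 → [4, 2, 11, 0, 5, 1, -2, 9, 14]
end: lo=8, hi=8; arr = [4, 2, 11, 0, 5, 1, -2, 9, 14]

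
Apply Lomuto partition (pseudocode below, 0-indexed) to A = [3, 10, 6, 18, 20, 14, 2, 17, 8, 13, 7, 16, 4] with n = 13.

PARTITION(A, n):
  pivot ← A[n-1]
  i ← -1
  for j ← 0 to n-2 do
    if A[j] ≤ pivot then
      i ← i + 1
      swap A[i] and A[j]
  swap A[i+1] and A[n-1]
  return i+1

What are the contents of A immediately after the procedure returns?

[3, 2, 4, 18, 20, 14, 10, 17, 8, 13, 7, 16, 6]

pivot = A[12] = 4; i = -1
j=0: A[0]=3 ≤ 4 → i=0, swap A[0],A[0] (no change) → [3, 10, 6, 18, 20, 14, 2, 17, 8, 13, 7, 16, 4]
j=1: A[1]=10 > 4 → no swap
j=2: A[2]=6 > 4 → no swap
j=3: A[3]=18 > 4 → no swap
j=4: A[4]=20 > 4 → no swap
j=5: A[5]=14 > 4 → no swap
j=6: A[6]=2 ≤ 4 → i=1, swap A[1],A[6] → [3, 2, 6, 18, 20, 14, 10, 17, 8, 13, 7, 16, 4]
j=7: A[7]=17 > 4 → no swap
j=8: A[8]=8 > 4 → no swap
j=9: A[9]=13 > 4 → no swap
j=10: A[10]=7 > 4 → no swap
j=11: A[11]=16 > 4 → no swap
final swap A[2],A[12] → [3, 2, 4, 18, 20, 14, 10, 17, 8, 13, 7, 16, 6]; return 2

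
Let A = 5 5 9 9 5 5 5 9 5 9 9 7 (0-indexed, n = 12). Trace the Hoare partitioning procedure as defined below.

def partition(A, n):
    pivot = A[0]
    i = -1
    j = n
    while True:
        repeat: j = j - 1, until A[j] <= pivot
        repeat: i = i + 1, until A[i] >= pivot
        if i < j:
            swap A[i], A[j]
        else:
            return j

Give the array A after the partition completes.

5 5 5 5 9 9 5 9 5 9 9 7

pivot=5
j stops at 8 (5), i stops at 0 (5); swap ⇒ 5 5 9 9 5 5 5 9 5 9 9 7
j stops at 6 (5), i stops at 1 (5); swap ⇒ 5 5 9 9 5 5 5 9 5 9 9 7
j stops at 5 (5), i stops at 2 (9); swap ⇒ 5 5 5 9 5 9 5 9 5 9 9 7
j stops at 4 (5), i stops at 3 (9); swap ⇒ 5 5 5 5 9 9 5 9 5 9 9 7
j stops at 3, i stops at 4; i≥j ⇒ return 3. A=5 5 5 5 9 9 5 9 5 9 9 7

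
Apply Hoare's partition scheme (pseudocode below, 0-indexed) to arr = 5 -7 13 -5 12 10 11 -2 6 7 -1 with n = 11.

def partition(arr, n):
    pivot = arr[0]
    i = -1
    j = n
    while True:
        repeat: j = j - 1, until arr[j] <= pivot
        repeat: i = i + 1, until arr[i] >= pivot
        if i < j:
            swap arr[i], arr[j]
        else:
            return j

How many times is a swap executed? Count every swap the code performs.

2

pivot = arr[0] = 5; i = -1, j = 11
j→10 (arr[10]=-1≤5), i→0 (arr[0]=5≥5); i<j, swap → -1 -7 13 -5 12 10 11 -2 6 7 5
j→7 (arr[7]=-2≤5), i→2 (arr[2]=13≥5); i<j, swap → -1 -7 -2 -5 12 10 11 13 6 7 5
j→3, i→4; i≥j, return j=3. arr = -1 -7 -2 -5 12 10 11 13 6 7 5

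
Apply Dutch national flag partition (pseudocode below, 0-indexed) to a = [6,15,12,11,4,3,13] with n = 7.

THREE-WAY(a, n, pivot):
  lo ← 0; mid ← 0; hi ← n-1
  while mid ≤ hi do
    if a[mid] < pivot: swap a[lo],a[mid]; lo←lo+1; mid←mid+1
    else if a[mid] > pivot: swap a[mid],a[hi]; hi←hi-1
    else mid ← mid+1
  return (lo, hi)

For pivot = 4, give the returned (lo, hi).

(1, 1)

pivot = 4; lo=0, mid=0, hi=6
a[mid]=6>4: swap a[0],a[6]; hi=5 → [13,15,12,11,4,3,6]
a[mid]=13>4: swap a[0],a[5]; hi=4 → [3,15,12,11,4,13,6]
a[mid]=3<4: swap a[0],a[0]; lo=1,mid=1 → [3,15,12,11,4,13,6]
a[mid]=15>4: swap a[1],a[4]; hi=3 → [3,4,12,11,15,13,6]
a[mid]=4=4: mid=2
a[mid]=12>4: swap a[2],a[3]; hi=2 → [3,4,11,12,15,13,6]
a[mid]=11>4: swap a[2],a[2]; hi=1 → [3,4,11,12,15,13,6]
end: lo=1, hi=1; a = [3,4,11,12,15,13,6]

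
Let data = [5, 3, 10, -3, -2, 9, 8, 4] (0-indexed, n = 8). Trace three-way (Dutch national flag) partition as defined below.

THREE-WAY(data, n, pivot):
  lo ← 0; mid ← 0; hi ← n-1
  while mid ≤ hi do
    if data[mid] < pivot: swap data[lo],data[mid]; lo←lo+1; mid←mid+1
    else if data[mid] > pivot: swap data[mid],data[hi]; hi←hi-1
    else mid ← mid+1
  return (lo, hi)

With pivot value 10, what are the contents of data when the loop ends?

pivot = 10; lo=0, mid=0, hi=7
data[mid]=5<10: swap data[0],data[0]; lo=1,mid=1 → [5, 3, 10, -3, -2, 9, 8, 4]
data[mid]=3<10: swap data[1],data[1]; lo=2,mid=2 → [5, 3, 10, -3, -2, 9, 8, 4]
data[mid]=10=10: mid=3
data[mid]=-3<10: swap data[2],data[3]; lo=3,mid=4 → [5, 3, -3, 10, -2, 9, 8, 4]
data[mid]=-2<10: swap data[3],data[4]; lo=4,mid=5 → [5, 3, -3, -2, 10, 9, 8, 4]
data[mid]=9<10: swap data[4],data[5]; lo=5,mid=6 → [5, 3, -3, -2, 9, 10, 8, 4]
data[mid]=8<10: swap data[5],data[6]; lo=6,mid=7 → [5, 3, -3, -2, 9, 8, 10, 4]
data[mid]=4<10: swap data[6],data[7]; lo=7,mid=8 → [5, 3, -3, -2, 9, 8, 4, 10]
end: lo=7, hi=7; data = [5, 3, -3, -2, 9, 8, 4, 10]

[5, 3, -3, -2, 9, 8, 4, 10]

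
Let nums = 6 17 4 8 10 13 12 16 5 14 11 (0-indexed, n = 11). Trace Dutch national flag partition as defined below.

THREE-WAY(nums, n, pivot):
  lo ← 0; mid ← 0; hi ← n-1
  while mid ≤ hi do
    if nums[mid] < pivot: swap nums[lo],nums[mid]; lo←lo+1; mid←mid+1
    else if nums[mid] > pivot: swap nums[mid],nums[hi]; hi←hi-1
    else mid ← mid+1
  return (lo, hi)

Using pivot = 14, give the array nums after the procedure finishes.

6 11 4 8 10 13 12 5 14 16 17

pivot = 14; lo=0, mid=0, hi=10
nums[mid]=6<14: swap nums[0],nums[0]; lo=1,mid=1 → 6 17 4 8 10 13 12 16 5 14 11
nums[mid]=17>14: swap nums[1],nums[10]; hi=9 → 6 11 4 8 10 13 12 16 5 14 17
nums[mid]=11<14: swap nums[1],nums[1]; lo=2,mid=2 → 6 11 4 8 10 13 12 16 5 14 17
nums[mid]=4<14: swap nums[2],nums[2]; lo=3,mid=3 → 6 11 4 8 10 13 12 16 5 14 17
nums[mid]=8<14: swap nums[3],nums[3]; lo=4,mid=4 → 6 11 4 8 10 13 12 16 5 14 17
nums[mid]=10<14: swap nums[4],nums[4]; lo=5,mid=5 → 6 11 4 8 10 13 12 16 5 14 17
nums[mid]=13<14: swap nums[5],nums[5]; lo=6,mid=6 → 6 11 4 8 10 13 12 16 5 14 17
nums[mid]=12<14: swap nums[6],nums[6]; lo=7,mid=7 → 6 11 4 8 10 13 12 16 5 14 17
nums[mid]=16>14: swap nums[7],nums[9]; hi=8 → 6 11 4 8 10 13 12 14 5 16 17
nums[mid]=14=14: mid=8
nums[mid]=5<14: swap nums[7],nums[8]; lo=8,mid=9 → 6 11 4 8 10 13 12 5 14 16 17
end: lo=8, hi=8; nums = 6 11 4 8 10 13 12 5 14 16 17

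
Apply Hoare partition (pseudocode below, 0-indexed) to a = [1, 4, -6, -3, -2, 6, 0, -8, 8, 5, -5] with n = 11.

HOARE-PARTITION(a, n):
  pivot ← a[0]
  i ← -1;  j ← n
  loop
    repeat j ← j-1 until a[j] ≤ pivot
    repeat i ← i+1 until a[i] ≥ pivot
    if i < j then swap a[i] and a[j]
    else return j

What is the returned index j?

5

pivot=1
j stops at 10 (-5), i stops at 0 (1); swap ⇒ [-5, 4, -6, -3, -2, 6, 0, -8, 8, 5, 1]
j stops at 7 (-8), i stops at 1 (4); swap ⇒ [-5, -8, -6, -3, -2, 6, 0, 4, 8, 5, 1]
j stops at 6 (0), i stops at 5 (6); swap ⇒ [-5, -8, -6, -3, -2, 0, 6, 4, 8, 5, 1]
j stops at 5, i stops at 6; i≥j ⇒ return 5. a=[-5, -8, -6, -3, -2, 0, 6, 4, 8, 5, 1]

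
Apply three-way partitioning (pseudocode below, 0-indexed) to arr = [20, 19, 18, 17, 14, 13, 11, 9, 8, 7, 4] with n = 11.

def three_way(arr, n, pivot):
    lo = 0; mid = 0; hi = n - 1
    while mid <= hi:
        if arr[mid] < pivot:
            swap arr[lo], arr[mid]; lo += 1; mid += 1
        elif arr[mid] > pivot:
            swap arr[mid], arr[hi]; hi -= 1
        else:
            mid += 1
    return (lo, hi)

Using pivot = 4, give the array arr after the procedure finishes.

pivot = 4; lo=0, mid=0, hi=10
arr[mid]=20>4: swap arr[0],arr[10]; hi=9 → [4, 19, 18, 17, 14, 13, 11, 9, 8, 7, 20]
arr[mid]=4=4: mid=1
arr[mid]=19>4: swap arr[1],arr[9]; hi=8 → [4, 7, 18, 17, 14, 13, 11, 9, 8, 19, 20]
arr[mid]=7>4: swap arr[1],arr[8]; hi=7 → [4, 8, 18, 17, 14, 13, 11, 9, 7, 19, 20]
arr[mid]=8>4: swap arr[1],arr[7]; hi=6 → [4, 9, 18, 17, 14, 13, 11, 8, 7, 19, 20]
arr[mid]=9>4: swap arr[1],arr[6]; hi=5 → [4, 11, 18, 17, 14, 13, 9, 8, 7, 19, 20]
arr[mid]=11>4: swap arr[1],arr[5]; hi=4 → [4, 13, 18, 17, 14, 11, 9, 8, 7, 19, 20]
arr[mid]=13>4: swap arr[1],arr[4]; hi=3 → [4, 14, 18, 17, 13, 11, 9, 8, 7, 19, 20]
arr[mid]=14>4: swap arr[1],arr[3]; hi=2 → [4, 17, 18, 14, 13, 11, 9, 8, 7, 19, 20]
arr[mid]=17>4: swap arr[1],arr[2]; hi=1 → [4, 18, 17, 14, 13, 11, 9, 8, 7, 19, 20]
arr[mid]=18>4: swap arr[1],arr[1]; hi=0 → [4, 18, 17, 14, 13, 11, 9, 8, 7, 19, 20]
end: lo=0, hi=0; arr = [4, 18, 17, 14, 13, 11, 9, 8, 7, 19, 20]

[4, 18, 17, 14, 13, 11, 9, 8, 7, 19, 20]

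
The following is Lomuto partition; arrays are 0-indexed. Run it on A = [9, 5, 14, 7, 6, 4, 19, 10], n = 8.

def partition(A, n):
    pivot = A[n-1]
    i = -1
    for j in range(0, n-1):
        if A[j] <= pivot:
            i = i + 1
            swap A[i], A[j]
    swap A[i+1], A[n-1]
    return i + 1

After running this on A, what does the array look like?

pivot = A[7] = 10; i = -1
j=0: A[0]=9 ≤ 10 → i=0, swap A[0],A[0] (no change) → [9, 5, 14, 7, 6, 4, 19, 10]
j=1: A[1]=5 ≤ 10 → i=1, swap A[1],A[1] (no change) → [9, 5, 14, 7, 6, 4, 19, 10]
j=2: A[2]=14 > 10 → no swap
j=3: A[3]=7 ≤ 10 → i=2, swap A[2],A[3] → [9, 5, 7, 14, 6, 4, 19, 10]
j=4: A[4]=6 ≤ 10 → i=3, swap A[3],A[4] → [9, 5, 7, 6, 14, 4, 19, 10]
j=5: A[5]=4 ≤ 10 → i=4, swap A[4],A[5] → [9, 5, 7, 6, 4, 14, 19, 10]
j=6: A[6]=19 > 10 → no swap
final swap A[5],A[7] → [9, 5, 7, 6, 4, 10, 19, 14]; return 5

[9, 5, 7, 6, 4, 10, 19, 14]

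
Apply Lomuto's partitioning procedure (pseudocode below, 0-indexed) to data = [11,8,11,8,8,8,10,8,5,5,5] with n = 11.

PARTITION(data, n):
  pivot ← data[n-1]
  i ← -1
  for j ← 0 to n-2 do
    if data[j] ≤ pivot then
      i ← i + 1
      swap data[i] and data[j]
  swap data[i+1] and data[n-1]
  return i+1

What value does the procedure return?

pivot=5, i=-1
j=0: 11>5, skip
j=1: 8>5, skip
j=2: 11>5, skip
j=3: 8>5, skip
j=4: 8>5, skip
j=5: 8>5, skip
j=6: 10>5, skip
j=7: 8>5, skip
j=8: 5≤5, i=0, swap(0,8) ⇒ [5,8,11,8,8,8,10,8,11,5,5]
j=9: 5≤5, i=1, swap(1,9) ⇒ [5,5,11,8,8,8,10,8,11,8,5]
swap(2,10) ⇒ [5,5,5,8,8,8,10,8,11,8,11]; return 2

2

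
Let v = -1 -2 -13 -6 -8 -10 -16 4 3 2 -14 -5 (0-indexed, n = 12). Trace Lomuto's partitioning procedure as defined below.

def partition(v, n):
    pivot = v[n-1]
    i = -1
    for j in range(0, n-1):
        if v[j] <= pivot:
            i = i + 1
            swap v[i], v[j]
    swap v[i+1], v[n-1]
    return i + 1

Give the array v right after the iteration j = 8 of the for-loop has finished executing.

-13 -6 -8 -10 -16 -2 -1 4 3 2 -14 -5

pivot=-5, i=-1
j=0: -1>-5, skip
j=1: -2>-5, skip
j=2: -13≤-5, i=0, swap(0,2) ⇒ -13 -2 -1 -6 -8 -10 -16 4 3 2 -14 -5
j=3: -6≤-5, i=1, swap(1,3) ⇒ -13 -6 -1 -2 -8 -10 -16 4 3 2 -14 -5
j=4: -8≤-5, i=2, swap(2,4) ⇒ -13 -6 -8 -2 -1 -10 -16 4 3 2 -14 -5
j=5: -10≤-5, i=3, swap(3,5) ⇒ -13 -6 -8 -10 -1 -2 -16 4 3 2 -14 -5
j=6: -16≤-5, i=4, swap(4,6) ⇒ -13 -6 -8 -10 -16 -2 -1 4 3 2 -14 -5
j=7: 4>-5, skip
j=8: 3>-5, skip
(after j=8) v = -13 -6 -8 -10 -16 -2 -1 4 3 2 -14 -5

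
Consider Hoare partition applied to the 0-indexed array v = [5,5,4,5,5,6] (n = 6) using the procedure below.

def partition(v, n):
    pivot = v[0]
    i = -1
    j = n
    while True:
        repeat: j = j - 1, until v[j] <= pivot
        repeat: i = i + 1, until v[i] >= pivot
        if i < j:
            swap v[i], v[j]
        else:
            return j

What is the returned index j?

pivot=5
j stops at 4 (5), i stops at 0 (5); swap ⇒ [5,5,4,5,5,6]
j stops at 3 (5), i stops at 1 (5); swap ⇒ [5,5,4,5,5,6]
j stops at 2, i stops at 3; i≥j ⇒ return 2. v=[5,5,4,5,5,6]

2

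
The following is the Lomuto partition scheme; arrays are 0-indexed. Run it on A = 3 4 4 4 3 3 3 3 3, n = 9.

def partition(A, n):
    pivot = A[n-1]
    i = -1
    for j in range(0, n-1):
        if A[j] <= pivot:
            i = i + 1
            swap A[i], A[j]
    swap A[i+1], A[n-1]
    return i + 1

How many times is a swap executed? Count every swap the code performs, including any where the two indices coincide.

6

pivot=3, i=-1
j=0: 3≤3, i=0, swap(0,0) ⇒ 3 4 4 4 3 3 3 3 3
j=1: 4>3, skip
j=2: 4>3, skip
j=3: 4>3, skip
j=4: 3≤3, i=1, swap(1,4) ⇒ 3 3 4 4 4 3 3 3 3
j=5: 3≤3, i=2, swap(2,5) ⇒ 3 3 3 4 4 4 3 3 3
j=6: 3≤3, i=3, swap(3,6) ⇒ 3 3 3 3 4 4 4 3 3
j=7: 3≤3, i=4, swap(4,7) ⇒ 3 3 3 3 3 4 4 4 3
swap(5,8) ⇒ 3 3 3 3 3 3 4 4 4; return 5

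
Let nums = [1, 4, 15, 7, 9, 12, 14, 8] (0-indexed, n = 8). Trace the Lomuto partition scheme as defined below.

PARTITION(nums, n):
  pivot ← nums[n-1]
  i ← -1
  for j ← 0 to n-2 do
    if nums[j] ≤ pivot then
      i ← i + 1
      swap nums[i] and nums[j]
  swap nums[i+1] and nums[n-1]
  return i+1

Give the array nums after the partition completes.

[1, 4, 7, 8, 9, 12, 14, 15]

pivot = nums[7] = 8; i = -1
j=0: nums[0]=1 ≤ 8 → i=0, swap nums[0],nums[0] (no change) → [1, 4, 15, 7, 9, 12, 14, 8]
j=1: nums[1]=4 ≤ 8 → i=1, swap nums[1],nums[1] (no change) → [1, 4, 15, 7, 9, 12, 14, 8]
j=2: nums[2]=15 > 8 → no swap
j=3: nums[3]=7 ≤ 8 → i=2, swap nums[2],nums[3] → [1, 4, 7, 15, 9, 12, 14, 8]
j=4: nums[4]=9 > 8 → no swap
j=5: nums[5]=12 > 8 → no swap
j=6: nums[6]=14 > 8 → no swap
final swap nums[3],nums[7] → [1, 4, 7, 8, 9, 12, 14, 15]; return 3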